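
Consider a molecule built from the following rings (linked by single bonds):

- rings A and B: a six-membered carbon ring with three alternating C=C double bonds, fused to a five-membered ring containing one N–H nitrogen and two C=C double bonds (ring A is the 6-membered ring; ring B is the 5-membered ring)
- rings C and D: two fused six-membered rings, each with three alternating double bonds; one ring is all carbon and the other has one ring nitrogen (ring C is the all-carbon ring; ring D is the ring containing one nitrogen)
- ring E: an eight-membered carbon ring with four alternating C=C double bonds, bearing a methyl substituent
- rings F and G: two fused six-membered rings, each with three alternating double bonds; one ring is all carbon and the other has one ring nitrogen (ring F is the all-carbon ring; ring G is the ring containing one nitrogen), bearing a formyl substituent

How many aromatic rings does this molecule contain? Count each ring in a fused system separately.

Rings A and B form a fused bicyclic system (with one N–H) with 9 sp² atoms and 10 π electrons from ring double bonds plus a heteroatom lone pair. 10 = 4(2)+2, so the system is aromatic and both rings count as aromatic (indole).
Rings C and D form a fused bicyclic system (with one nitrogen) with 10 sp² atoms and 10 π electrons from ring double bonds. 10 = 4(2)+2, so the system is aromatic and both rings count as aromatic (quinoline).
Ring E has only sp² ring atoms; a planar conformation would have a fully conjugated π system of 8 electrons. But 8 = 4(2), which is 4n not 4n+2, so ring E is not aromatic (cyclooctatetraene) — cyclooctatetraene distorts into a non-planar tub to avoid antiaromaticity.
Rings F and G form a fused bicyclic system (with one nitrogen) with 10 sp² atoms and 10 π electrons from ring double bonds. 10 = 4(2)+2, so the system is aromatic and both rings count as aromatic (quinoline).
Aromatic: A, B, C, D, F, G. Total: 6.

6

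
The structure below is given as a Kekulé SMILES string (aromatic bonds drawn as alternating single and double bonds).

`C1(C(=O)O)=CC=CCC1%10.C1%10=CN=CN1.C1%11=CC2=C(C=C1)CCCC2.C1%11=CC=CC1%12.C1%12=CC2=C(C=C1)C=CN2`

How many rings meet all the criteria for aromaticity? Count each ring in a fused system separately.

4

The SMILES encodes a six-membered carbon ring with two conjugated C=C double bonds and two sp³ carbons; a five-membered ring with nitrogens at positions 1 and 3 (one bearing H, one in a C=N bond) and two double bonds; a six-membered carbon ring with three alternating C=C double bonds, fused to a saturated six-membered carbon ring; a five-membered carbon ring with two conjugated C=C double bonds and one sp³ carbon; a six-membered carbon ring with three alternating C=C double bonds, fused to a five-membered ring containing one N–H nitrogen and two C=C double bonds.
The 6-membered ring has two sp³ carbons, so it is not fully conjugated — not aromatic (1,3-cyclohexadiene).
The 5-membered ring with two nitrogens (one N–H, one =N–) is fully conjugated (every ring atom contributes a p orbital); 2 ring double bonds (4 π electrons) plus a heteroatom lone pair (2) give 6 π electrons. That satisfies 4n+2 with n=1, so it is aromatic (imidazole).
The second 6-membered ring is fully conjugated (every ring atom contributes a p orbital); 3 ring double bonds give 6 π electrons. Since 6 = 4n+2 (n=1), it is aromatic (benzene ring).
The third 6-membered ring has four sp³ carbons, so it is not fully conjugated — not aromatic (cyclohexane ring).
The 5-membered ring has one sp³ carbon, so it is not fully conjugated — not aromatic (cyclopentadiene).
The fused 6/5-membered bicyclic (with one N–H) is a single π system with 9 sp² atoms and 10 π electrons from ring double bonds plus a heteroatom lone pair. 10 = 4(2)+2, so the system is aromatic and both rings count as aromatic (indole).
4 of the 7 rings are aromatic. Total: 4.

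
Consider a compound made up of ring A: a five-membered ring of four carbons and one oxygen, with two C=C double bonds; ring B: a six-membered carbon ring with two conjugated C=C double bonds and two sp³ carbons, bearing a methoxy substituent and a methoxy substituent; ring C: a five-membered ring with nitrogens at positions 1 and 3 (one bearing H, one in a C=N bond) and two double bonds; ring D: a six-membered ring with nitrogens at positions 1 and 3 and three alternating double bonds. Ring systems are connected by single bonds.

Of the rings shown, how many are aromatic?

Ring A is planar and fully conjugated; 2 ring double bonds (4 π electrons) plus a heteroatom lone pair (2) give 6 π electrons. 6 = 4(1)+2, so ring A is aromatic (furan).
Ring B has two sp³ carbons, so it is not fully conjugated — not aromatic (1,3-cyclohexadiene).
Ring C is planar and fully conjugated; 2 ring double bonds (4 π electrons) plus a heteroatom lone pair (2) give 6 π electrons. Since 6 = 4n+2 (n=1), ring C is aromatic (imidazole).
Ring D has a continuous p-orbital overlap around the ring; 3 ring double bonds give 6 π electrons. Since 6 = 4n+2 (n=1), ring D is aromatic (pyrimidine).
Aromatic: A, C, D. Total: 3.

3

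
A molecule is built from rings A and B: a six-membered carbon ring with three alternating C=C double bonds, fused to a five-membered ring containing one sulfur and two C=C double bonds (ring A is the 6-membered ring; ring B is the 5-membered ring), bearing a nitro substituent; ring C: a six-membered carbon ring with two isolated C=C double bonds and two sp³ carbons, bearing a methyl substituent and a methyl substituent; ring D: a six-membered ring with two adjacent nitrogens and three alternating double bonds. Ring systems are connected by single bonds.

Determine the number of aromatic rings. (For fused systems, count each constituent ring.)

3

Rings A and B form a fused bicyclic system (with one sulfur) with 9 sp² atoms and 10 π electrons from ring double bonds plus a heteroatom lone pair. 10 = 4(2)+2, so the system is aromatic and both rings count as aromatic (benzothiophene).
Ring C has two sp³ carbons, so it is not fully conjugated — not aromatic (1,4-cyclohexadiene).
Ring D is planar and fully conjugated; 3 ring double bonds give 6 π electrons. That satisfies 4n+2 with n=1, so ring D is aromatic (pyridazine).
Aromatic: A, B, D. Total: 3.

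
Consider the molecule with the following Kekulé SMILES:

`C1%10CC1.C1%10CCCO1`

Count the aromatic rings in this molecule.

The SMILES encodes a three-membered saturated carbon ring; a five-membered saturated ring of four carbons and one oxygen.
The 3-membered ring has only sp³ atoms, so it is not fully conjugated — not aromatic (cyclopropane).
The 5-membered ring with one oxygen has only sp³ atoms, so it is not fully conjugated — not aromatic (tetrahydrofuran).
None of the rings are aromatic. Total: 0.

0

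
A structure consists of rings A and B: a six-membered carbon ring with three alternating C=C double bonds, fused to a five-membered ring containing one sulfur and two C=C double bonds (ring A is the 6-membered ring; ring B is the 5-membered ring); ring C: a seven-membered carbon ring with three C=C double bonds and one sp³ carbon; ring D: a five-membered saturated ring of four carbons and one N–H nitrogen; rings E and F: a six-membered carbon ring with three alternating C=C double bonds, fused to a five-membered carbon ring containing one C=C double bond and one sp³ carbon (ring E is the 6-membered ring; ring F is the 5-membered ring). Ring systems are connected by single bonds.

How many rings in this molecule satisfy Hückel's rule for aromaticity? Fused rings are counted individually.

Rings A and B form a fused bicyclic system (with one sulfur) with 9 sp² atoms and 10 π electrons from ring double bonds plus a heteroatom lone pair. 10 = 4(2)+2, so the system is aromatic and both rings count as aromatic (benzothiophene).
Ring C has one sp³ carbon, so it is not fully conjugated — not aromatic (cycloheptatriene).
Ring D has only sp³ atoms, so it is not fully conjugated — not aromatic (pyrrolidine).
Ring E is planar and fully conjugated; 3 ring double bonds give 6 π electrons. 6 = 4(1)+2, so ring E is aromatic (benzene ring).
Ring F has one sp³ carbon, so it is not fully conjugated — not aromatic (cyclopentene ring).
Aromatic: A, B, E. Total: 3.

3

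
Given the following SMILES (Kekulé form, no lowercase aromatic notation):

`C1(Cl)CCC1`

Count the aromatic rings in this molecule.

0

The SMILES encodes a four-membered saturated carbon ring.
The 4-membered ring has only sp³ atoms, so it is not fully conjugated — not aromatic (cyclobutane).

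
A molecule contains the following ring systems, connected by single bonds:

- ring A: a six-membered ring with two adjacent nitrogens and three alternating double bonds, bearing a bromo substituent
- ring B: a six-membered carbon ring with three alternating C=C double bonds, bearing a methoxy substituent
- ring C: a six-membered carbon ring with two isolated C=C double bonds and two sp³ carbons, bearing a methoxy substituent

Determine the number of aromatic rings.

2

Ring A has a continuous p-orbital overlap around the ring; 3 ring double bonds give 6 π electrons. 6 = 4(1)+2, so ring A is aromatic (pyridazine).
Ring B is planar and fully conjugated; 3 ring double bonds give 6 π electrons. 6 = 4(1)+2, so ring B is aromatic (benzene).
Ring C has two sp³ carbons, so it is not fully conjugated — not aromatic (1,4-cyclohexadiene).
Aromatic: A, B. Total: 2.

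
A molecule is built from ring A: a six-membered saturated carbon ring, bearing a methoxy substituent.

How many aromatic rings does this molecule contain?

0

Ring A has only sp³ atoms, so it is not fully conjugated — not aromatic (cyclohexane).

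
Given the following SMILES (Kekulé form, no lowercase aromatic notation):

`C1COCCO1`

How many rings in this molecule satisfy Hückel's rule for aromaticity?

The SMILES encodes a six-membered saturated ring with oxygens at positions 1 and 4.
The 6-membered ring with two oxygens (1,4) has only sp³ atoms, so it is not fully conjugated — not aromatic (1,4-dioxane).

0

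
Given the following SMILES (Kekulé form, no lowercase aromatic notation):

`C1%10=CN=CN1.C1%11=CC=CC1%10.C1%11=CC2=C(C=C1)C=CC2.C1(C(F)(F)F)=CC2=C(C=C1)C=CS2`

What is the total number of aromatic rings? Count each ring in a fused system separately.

4

The SMILES encodes a five-membered ring with nitrogens at positions 1 and 3 (one bearing H, one in a C=N bond) and two double bonds; a five-membered carbon ring with two conjugated C=C double bonds and one sp³ carbon; a six-membered carbon ring with three alternating C=C double bonds, fused to a five-membered carbon ring containing one C=C double bond and one sp³ carbon; a six-membered carbon ring with three alternating C=C double bonds, fused to a five-membered ring containing one sulfur and two C=C double bonds.
The 5-membered ring with two nitrogens (one N–H, one =N–) is planar and fully conjugated; 2 ring double bonds (4 π electrons) plus a heteroatom lone pair (2) give 6 π electrons. 6 = 4(1)+2, so it is aromatic (imidazole).
The 5-membered ring has one sp³ carbon, so it is not fully conjugated — not aromatic (cyclopentadiene).
The 6-membered ring has a continuous p-orbital overlap around the ring; 3 ring double bonds give 6 π electrons. That satisfies 4n+2 with n=1, so it is aromatic (benzene ring).
The second 5-membered ring has one sp³ carbon, so it is not fully conjugated — not aromatic (cyclopentene ring).
The fused 6/5-membered bicyclic (with one sulfur) is a single π system with 9 sp² atoms and 10 π electrons from ring double bonds plus a heteroatom lone pair. 10 = 4(2)+2, so the system is aromatic and both rings count as aromatic (benzothiophene).
4 of the 6 rings are aromatic. Total: 4.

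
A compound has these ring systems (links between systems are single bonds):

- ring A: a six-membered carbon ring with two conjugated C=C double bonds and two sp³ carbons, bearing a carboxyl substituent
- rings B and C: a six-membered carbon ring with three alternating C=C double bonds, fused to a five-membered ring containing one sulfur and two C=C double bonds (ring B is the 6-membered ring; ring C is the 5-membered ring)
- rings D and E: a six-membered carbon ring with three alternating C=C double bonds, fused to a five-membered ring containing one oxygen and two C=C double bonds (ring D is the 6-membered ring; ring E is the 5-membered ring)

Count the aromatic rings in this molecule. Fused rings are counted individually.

4

Ring A has two sp³ carbons, so it is not fully conjugated — not aromatic (1,3-cyclohexadiene).
Rings B and C form a fused bicyclic system (with one sulfur) with 9 sp² atoms and 10 π electrons from ring double bonds plus a heteroatom lone pair. 10 = 4(2)+2, so the system is aromatic and both rings count as aromatic (benzothiophene).
Rings D and E form a fused bicyclic system (with one oxygen) with 9 sp² atoms and 10 π electrons from ring double bonds plus a heteroatom lone pair. 10 = 4(2)+2, so the system is aromatic and both rings count as aromatic (benzofuran).
Aromatic: B, C, D, E. Total: 4.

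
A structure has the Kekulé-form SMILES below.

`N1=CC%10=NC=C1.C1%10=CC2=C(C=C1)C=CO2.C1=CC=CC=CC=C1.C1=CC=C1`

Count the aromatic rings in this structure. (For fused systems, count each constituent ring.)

3

The SMILES encodes a six-membered ring with nitrogens at positions 1 and 4 and three alternating double bonds; a six-membered carbon ring with three alternating C=C double bonds, fused to a five-membered ring containing one oxygen and two C=C double bonds; an eight-membered carbon ring with four alternating C=C double bonds; a four-membered carbon ring with two alternating C=C double bonds.
The 6-membered ring with two nitrogens (1,4) has a continuous p-orbital overlap around the ring; 3 ring double bonds give 6 π electrons. Since 6 = 4n+2 (n=1), it is aromatic (pyrazine).
The fused 6/5-membered bicyclic (with one oxygen) is a single π system with 9 sp² atoms and 10 π electrons from ring double bonds plus a heteroatom lone pair. 10 = 4(2)+2, so the system is aromatic and both rings count as aromatic (benzofuran).
The 8-membered ring has only sp² ring atoms; a planar conformation would have a fully conjugated π system of 8 electrons. But 8 = 4(2), which is 4n not 4n+2, so it is not aromatic (cyclooctatetraene) — cyclooctatetraene distorts into a non-planar tub to avoid antiaromaticity.
The 4-membered ring has only sp² ring atoms; a planar conformation would have a fully conjugated π system of 4 electrons. But 4 = 4(1), which is 4n not 4n+2, so it is not aromatic (cyclobutadiene) — cyclobutadiene is antiaromatic and distorts to a rectangle.
3 of the 5 rings are aromatic. Total: 3.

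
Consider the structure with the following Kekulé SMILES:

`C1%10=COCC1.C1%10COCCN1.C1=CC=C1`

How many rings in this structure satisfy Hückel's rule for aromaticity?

0

The SMILES encodes a five-membered ring of four carbons and one oxygen, with one C=C double bond and two sp³ carbons; a six-membered saturated ring with an oxygen and an N–H nitrogen at positions 1 and 4; a four-membered carbon ring with two alternating C=C double bonds.
The 5-membered ring with one oxygen has two sp³ carbons, so it is not fully conjugated — not aromatic (2,3-dihydrofuran).
The 6-membered ring with one oxygen and one N–H (1,4) has only sp³ atoms, so it is not fully conjugated — not aromatic (morpholine).
The 4-membered ring has only sp² ring atoms; a planar conformation would have a fully conjugated π system of 4 electrons. But 4 = 4(1), which is 4n not 4n+2, so it is not aromatic (cyclobutadiene) — cyclobutadiene is antiaromatic and distorts to a rectangle.
None of the rings are aromatic. Total: 0.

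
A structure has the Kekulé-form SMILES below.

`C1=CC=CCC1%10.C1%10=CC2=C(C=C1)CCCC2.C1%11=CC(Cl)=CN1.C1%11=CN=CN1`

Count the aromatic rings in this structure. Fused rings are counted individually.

3

The SMILES encodes a six-membered carbon ring with two conjugated C=C double bonds and two sp³ carbons; a six-membered carbon ring with three alternating C=C double bonds, fused to a saturated six-membered carbon ring; a five-membered ring of four carbons and one nitrogen bearing a hydrogen, with two C=C double bonds; a five-membered ring with nitrogens at positions 1 and 3 (one bearing H, one in a C=N bond) and two double bonds.
The 6-membered ring has two sp³ carbons, so it is not fully conjugated — not aromatic (1,3-cyclohexadiene).
The second 6-membered ring has a continuous p-orbital overlap around the ring; 3 ring double bonds give 6 π electrons. 6 = 4(1)+2, so it is aromatic (benzene ring).
The third 6-membered ring has four sp³ carbons, so it is not fully conjugated — not aromatic (cyclohexane ring).
The 5-membered ring with one N–H has a continuous p-orbital overlap around the ring; 2 ring double bonds (4 π electrons) plus a heteroatom lone pair (2) give 6 π electrons. Since 6 = 4n+2 (n=1), it is aromatic (pyrrole).
The 5-membered ring with two nitrogens (one N–H, one =N–) is fully conjugated (every ring atom contributes a p orbital); 2 ring double bonds (4 π electrons) plus a heteroatom lone pair (2) give 6 π electrons. 6 = 4(1)+2, so it is aromatic (imidazole).
3 of the 5 rings are aromatic. Total: 3.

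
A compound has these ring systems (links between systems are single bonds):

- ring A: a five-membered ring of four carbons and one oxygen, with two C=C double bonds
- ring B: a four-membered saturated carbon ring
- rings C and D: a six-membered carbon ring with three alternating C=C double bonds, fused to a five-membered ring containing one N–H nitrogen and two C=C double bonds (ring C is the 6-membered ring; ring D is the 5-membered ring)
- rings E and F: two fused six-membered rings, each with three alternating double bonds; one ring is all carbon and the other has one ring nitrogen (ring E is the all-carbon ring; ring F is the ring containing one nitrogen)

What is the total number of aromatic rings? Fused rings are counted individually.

Ring A is fully conjugated (every ring atom contributes a p orbital); 2 ring double bonds (4 π electrons) plus a heteroatom lone pair (2) give 6 π electrons. That satisfies 4n+2 with n=1, so ring A is aromatic (furan).
Ring B has only sp³ atoms, so it is not fully conjugated — not aromatic (cyclobutane).
Rings C and D form a fused bicyclic system (with one N–H) with 9 sp² atoms and 10 π electrons from ring double bonds plus a heteroatom lone pair. 10 = 4(2)+2, so the system is aromatic and both rings count as aromatic (indole).
Rings E and F form a fused bicyclic system (with one nitrogen) with 10 sp² atoms and 10 π electrons from ring double bonds. 10 = 4(2)+2, so the system is aromatic and both rings count as aromatic (quinoline).
Aromatic: A, C, D, E, F. Total: 5.

5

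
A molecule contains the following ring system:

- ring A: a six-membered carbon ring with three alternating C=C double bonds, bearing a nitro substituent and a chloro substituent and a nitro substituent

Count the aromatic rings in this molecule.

Ring A has a continuous p-orbital overlap around the ring; 3 ring double bonds give 6 π electrons. That satisfies 4n+2 with n=1, so ring A is aromatic (benzene).

1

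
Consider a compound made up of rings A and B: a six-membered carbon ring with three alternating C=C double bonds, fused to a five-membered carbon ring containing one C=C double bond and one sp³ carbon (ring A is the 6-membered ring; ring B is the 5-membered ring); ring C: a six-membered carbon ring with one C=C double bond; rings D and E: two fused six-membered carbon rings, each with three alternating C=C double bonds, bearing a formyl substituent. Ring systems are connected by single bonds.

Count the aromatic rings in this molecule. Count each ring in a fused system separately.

Ring A is planar and fully conjugated; 3 ring double bonds give 6 π electrons. That satisfies 4n+2 with n=1, so ring A is aromatic (benzene ring).
Ring B has one sp³ carbon, so it is not fully conjugated — not aromatic (cyclopentene ring).
Ring C has four sp³ carbons, so it is not fully conjugated — not aromatic (cyclohexene).
Rings D and E form a fused bicyclic system with 10 sp² atoms and 10 π electrons from ring double bonds. 10 = 4(2)+2, so the system is aromatic and both rings count as aromatic (naphthalene).
Aromatic: A, D, E. Total: 3.

3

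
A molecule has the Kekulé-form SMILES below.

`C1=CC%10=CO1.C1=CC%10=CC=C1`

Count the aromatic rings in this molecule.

2

The SMILES encodes a five-membered ring of four carbons and one oxygen, with two C=C double bonds; a six-membered carbon ring with three alternating C=C double bonds.
The 5-membered ring with one oxygen is planar and fully conjugated; 2 ring double bonds (4 π electrons) plus a heteroatom lone pair (2) give 6 π electrons. 6 = 4(1)+2, so it is aromatic (furan).
The 6-membered ring is fully conjugated (every ring atom contributes a p orbital); 3 ring double bonds give 6 π electrons. 6 = 4(1)+2, so it is aromatic (benzene).
2 of the 2 rings are aromatic. Total: 2.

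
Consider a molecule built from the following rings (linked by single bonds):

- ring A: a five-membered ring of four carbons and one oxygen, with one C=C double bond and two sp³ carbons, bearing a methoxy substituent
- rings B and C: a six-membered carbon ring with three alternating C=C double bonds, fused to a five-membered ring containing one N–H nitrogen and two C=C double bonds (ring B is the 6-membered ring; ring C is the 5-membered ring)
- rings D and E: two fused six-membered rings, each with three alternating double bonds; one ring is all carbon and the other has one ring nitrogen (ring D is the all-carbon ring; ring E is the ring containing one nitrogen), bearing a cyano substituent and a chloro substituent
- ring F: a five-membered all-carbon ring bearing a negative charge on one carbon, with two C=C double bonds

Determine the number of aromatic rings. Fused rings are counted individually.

5

Ring A has two sp³ carbons, so it is not fully conjugated — not aromatic (2,3-dihydrofuran).
Rings B and C form a fused bicyclic system (with one N–H) with 9 sp² atoms and 10 π electrons from ring double bonds plus a heteroatom lone pair. 10 = 4(2)+2, so the system is aromatic and both rings count as aromatic (indole).
Rings D and E form a fused bicyclic system (with one nitrogen) with 10 sp² atoms and 10 π electrons from ring double bonds. 10 = 4(2)+2, so the system is aromatic and both rings count as aromatic (quinoline).
Ring F is fully conjugated (every ring atom contributes a p orbital); 2 ring double bonds (4 π electrons) plus the carbanion lone pair (2) give 6 π electrons. That satisfies 4n+2 with n=1, so ring F is aromatic (cyclopentadienyl anion).
Aromatic: B, C, D, E, F. Total: 5.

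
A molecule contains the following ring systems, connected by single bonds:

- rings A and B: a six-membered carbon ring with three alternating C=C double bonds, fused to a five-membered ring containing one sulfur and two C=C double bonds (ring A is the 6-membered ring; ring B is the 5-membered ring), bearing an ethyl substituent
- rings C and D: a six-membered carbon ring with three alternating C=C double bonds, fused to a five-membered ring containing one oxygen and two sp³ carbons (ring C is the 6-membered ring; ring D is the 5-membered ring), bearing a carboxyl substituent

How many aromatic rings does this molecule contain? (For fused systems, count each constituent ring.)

Rings A and B form a fused bicyclic system (with one sulfur) with 9 sp² atoms and 10 π electrons from ring double bonds plus a heteroatom lone pair. 10 = 4(2)+2, so the system is aromatic and both rings count as aromatic (benzothiophene).
Ring C has a continuous p-orbital overlap around the ring; 3 ring double bonds give 6 π electrons. Since 6 = 4n+2 (n=1), ring C is aromatic (benzene ring).
Ring D has two sp³ carbons, so it is not fully conjugated — not aromatic (oxolane ring).
Aromatic: A, B, C. Total: 3.

3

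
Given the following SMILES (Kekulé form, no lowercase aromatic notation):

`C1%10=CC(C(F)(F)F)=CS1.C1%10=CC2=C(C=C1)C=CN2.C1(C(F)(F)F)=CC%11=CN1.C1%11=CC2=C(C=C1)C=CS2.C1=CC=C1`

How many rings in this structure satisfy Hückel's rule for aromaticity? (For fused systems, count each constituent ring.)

The SMILES encodes a five-membered ring of four carbons and one sulfur, with two C=C double bonds; a six-membered carbon ring with three alternating C=C double bonds, fused to a five-membered ring containing one N–H nitrogen and two C=C double bonds; a five-membered ring of four carbons and one nitrogen bearing a hydrogen, with two C=C double bonds; a six-membered carbon ring with three alternating C=C double bonds, fused to a five-membered ring containing one sulfur and two C=C double bonds; a four-membered carbon ring with two alternating C=C double bonds.
The 5-membered ring with one sulfur has a continuous p-orbital overlap around the ring; 2 ring double bonds (4 π electrons) plus a heteroatom lone pair (2) give 6 π electrons. Since 6 = 4n+2 (n=1), it is aromatic (thiophene).
The fused 6/5-membered bicyclic (with one N–H) is a single π system with 9 sp² atoms and 10 π electrons from ring double bonds plus a heteroatom lone pair. 10 = 4(2)+2, so the system is aromatic and both rings count as aromatic (indole).
The 5-membered ring with one N–H is planar and fully conjugated; 2 ring double bonds (4 π electrons) plus a heteroatom lone pair (2) give 6 π electrons. That satisfies 4n+2 with n=1, so it is aromatic (pyrrole).
The fused 6/5-membered bicyclic (with one sulfur) is a single π system with 9 sp² atoms and 10 π electrons from ring double bonds plus a heteroatom lone pair. 10 = 4(2)+2, so the system is aromatic and both rings count as aromatic (benzothiophene).
The 4-membered ring has only sp² ring atoms; a planar conformation would have a fully conjugated π system of 4 electrons. But 4 = 4(1), which is 4n not 4n+2, so it is not aromatic (cyclobutadiene) — cyclobutadiene is antiaromatic and distorts to a rectangle.
6 of the 7 rings are aromatic. Total: 6.

6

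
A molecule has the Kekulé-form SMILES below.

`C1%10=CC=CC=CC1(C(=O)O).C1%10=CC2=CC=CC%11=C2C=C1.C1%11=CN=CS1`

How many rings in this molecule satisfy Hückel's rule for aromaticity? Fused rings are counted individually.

The SMILES encodes a seven-membered carbon ring with three C=C double bonds and one sp³ carbon; two fused six-membered carbon rings, each with three alternating C=C double bonds; a five-membered ring with a sulfur at position 1 and a nitrogen at position 3 (in a C=N bond), with two double bonds.
The 7-membered ring has one sp³ carbon, so it is not fully conjugated — not aromatic (cycloheptatriene).
The fused 6/6-membered bicyclic is a single π system with 10 sp² atoms and 10 π electrons from ring double bonds. 10 = 4(2)+2, so the system is aromatic and both rings count as aromatic (naphthalene).
The 5-membered ring with one sulfur and one =N– has a continuous p-orbital overlap around the ring; 2 ring double bonds (4 π electrons) plus a heteroatom lone pair (2) give 6 π electrons. That satisfies 4n+2 with n=1, so it is aromatic (thiazole).
3 of the 4 rings are aromatic. Total: 3.

3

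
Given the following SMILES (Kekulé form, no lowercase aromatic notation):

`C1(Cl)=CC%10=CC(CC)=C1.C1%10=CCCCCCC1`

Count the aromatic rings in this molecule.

1

The SMILES encodes a six-membered carbon ring with three alternating C=C double bonds; an eight-membered carbon ring with one C=C double bond.
The 6-membered ring is fully conjugated (every ring atom contributes a p orbital); 3 ring double bonds give 6 π electrons. Since 6 = 4n+2 (n=1), it is aromatic (benzene).
The 8-membered ring has six sp³ carbons, so it is not fully conjugated — not aromatic (cyclooctene).
1 of the 2 rings is aromatic. Total: 1.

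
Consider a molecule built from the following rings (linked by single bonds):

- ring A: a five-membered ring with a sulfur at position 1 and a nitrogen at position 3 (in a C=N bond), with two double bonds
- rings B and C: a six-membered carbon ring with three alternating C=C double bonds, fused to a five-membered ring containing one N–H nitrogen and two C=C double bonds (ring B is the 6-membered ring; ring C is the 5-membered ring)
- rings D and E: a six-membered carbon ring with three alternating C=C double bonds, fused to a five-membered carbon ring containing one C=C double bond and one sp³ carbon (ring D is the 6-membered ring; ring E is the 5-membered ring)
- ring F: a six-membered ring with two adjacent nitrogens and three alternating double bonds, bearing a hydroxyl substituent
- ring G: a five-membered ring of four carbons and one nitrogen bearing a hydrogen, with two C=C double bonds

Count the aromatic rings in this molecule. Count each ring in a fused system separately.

Ring A has a continuous p-orbital overlap around the ring; 2 ring double bonds (4 π electrons) plus a heteroatom lone pair (2) give 6 π electrons. That satisfies 4n+2 with n=1, so ring A is aromatic (thiazole).
Rings B and C form a fused bicyclic system (with one N–H) with 9 sp² atoms and 10 π electrons from ring double bonds plus a heteroatom lone pair. 10 = 4(2)+2, so the system is aromatic and both rings count as aromatic (indole).
Ring D has a continuous p-orbital overlap around the ring; 3 ring double bonds give 6 π electrons. That satisfies 4n+2 with n=1, so ring D is aromatic (benzene ring).
Ring E has one sp³ carbon, so it is not fully conjugated — not aromatic (cyclopentene ring).
Ring F has a continuous p-orbital overlap around the ring; 3 ring double bonds give 6 π electrons. Since 6 = 4n+2 (n=1), ring F is aromatic (pyridazine).
Ring G is fully conjugated (every ring atom contributes a p orbital); 2 ring double bonds (4 π electrons) plus a heteroatom lone pair (2) give 6 π electrons. 6 = 4(1)+2, so ring G is aromatic (pyrrole).
Aromatic: A, B, C, D, F, G. Total: 6.

6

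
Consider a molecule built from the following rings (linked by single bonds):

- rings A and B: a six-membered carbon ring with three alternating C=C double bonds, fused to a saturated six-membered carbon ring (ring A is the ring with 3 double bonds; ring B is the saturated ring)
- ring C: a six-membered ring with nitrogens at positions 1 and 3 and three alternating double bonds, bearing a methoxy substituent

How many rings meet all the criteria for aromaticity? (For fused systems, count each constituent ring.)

2

Ring A has a continuous p-orbital overlap around the ring; 3 ring double bonds give 6 π electrons. That satisfies 4n+2 with n=1, so ring A is aromatic (benzene ring).
Ring B has four sp³ carbons, so it is not fully conjugated — not aromatic (cyclohexane ring).
Ring C is fully conjugated (every ring atom contributes a p orbital); 3 ring double bonds give 6 π electrons. That satisfies 4n+2 with n=1, so ring C is aromatic (pyrimidine).
Aromatic: A, C. Total: 2.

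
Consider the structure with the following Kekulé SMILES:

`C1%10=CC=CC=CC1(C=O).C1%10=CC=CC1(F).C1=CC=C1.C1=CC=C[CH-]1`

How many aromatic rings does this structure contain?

1

The SMILES encodes a seven-membered carbon ring with three C=C double bonds and one sp³ carbon; a five-membered carbon ring with two conjugated C=C double bonds and one sp³ carbon; a four-membered carbon ring with two alternating C=C double bonds; a five-membered all-carbon ring bearing a negative charge on one carbon, with two C=C double bonds.
The 7-membered ring has one sp³ carbon, so it is not fully conjugated — not aromatic (cycloheptatriene).
The 5-membered ring has one sp³ carbon, so it is not fully conjugated — not aromatic (cyclopentadiene).
The 4-membered ring has only sp² ring atoms; a planar conformation would have a fully conjugated π system of 4 electrons. But 4 = 4(1), which is 4n not 4n+2, so it is not aromatic (cyclobutadiene) — cyclobutadiene is antiaromatic and distorts to a rectangle.
The second 5-membered ring is fully conjugated (every ring atom contributes a p orbital); 2 ring double bonds (4 π electrons) plus the carbanion lone pair (2) give 6 π electrons. Since 6 = 4n+2 (n=1), it is aromatic (cyclopentadienyl anion).
1 of the 4 rings is aromatic. Total: 1.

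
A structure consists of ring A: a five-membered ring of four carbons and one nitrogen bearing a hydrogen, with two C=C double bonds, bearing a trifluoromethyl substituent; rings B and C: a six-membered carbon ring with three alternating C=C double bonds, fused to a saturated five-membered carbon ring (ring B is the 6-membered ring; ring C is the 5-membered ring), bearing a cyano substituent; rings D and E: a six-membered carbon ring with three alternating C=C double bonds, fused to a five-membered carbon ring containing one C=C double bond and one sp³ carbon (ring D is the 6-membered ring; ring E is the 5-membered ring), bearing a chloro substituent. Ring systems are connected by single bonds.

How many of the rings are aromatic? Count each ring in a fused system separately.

Ring A is planar and fully conjugated; 2 ring double bonds (4 π electrons) plus a heteroatom lone pair (2) give 6 π electrons. Since 6 = 4n+2 (n=1), ring A is aromatic (pyrrole).
Ring B is fully conjugated (every ring atom contributes a p orbital); 3 ring double bonds give 6 π electrons. 6 = 4(1)+2, so ring B is aromatic (benzene ring).
Ring C has three sp³ carbons, so it is not fully conjugated — not aromatic (cyclopentane ring).
Ring D is fully conjugated (every ring atom contributes a p orbital); 3 ring double bonds give 6 π electrons. Since 6 = 4n+2 (n=1), ring D is aromatic (benzene ring).
Ring E has one sp³ carbon, so it is not fully conjugated — not aromatic (cyclopentene ring).
Aromatic: A, B, D. Total: 3.

3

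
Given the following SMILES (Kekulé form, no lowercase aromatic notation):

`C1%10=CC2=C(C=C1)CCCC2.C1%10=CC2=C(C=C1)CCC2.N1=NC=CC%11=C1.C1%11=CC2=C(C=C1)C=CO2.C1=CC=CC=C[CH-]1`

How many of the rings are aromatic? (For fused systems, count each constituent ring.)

5

The SMILES encodes a six-membered carbon ring with three alternating C=C double bonds, fused to a saturated six-membered carbon ring; a six-membered carbon ring with three alternating C=C double bonds, fused to a saturated five-membered carbon ring; a six-membered ring with two adjacent nitrogens and three alternating double bonds; a six-membered carbon ring with three alternating C=C double bonds, fused to a five-membered ring containing one oxygen and two C=C double bonds; a seven-membered all-carbon ring bearing a negative charge on one carbon, with three C=C double bonds.
The 6-membered ring has a continuous p-orbital overlap around the ring; 3 ring double bonds give 6 π electrons. That satisfies 4n+2 with n=1, so it is aromatic (benzene ring).
The second 6-membered ring has four sp³ carbons, so it is not fully conjugated — not aromatic (cyclohexane ring).
The third 6-membered ring is fully conjugated (every ring atom contributes a p orbital); 3 ring double bonds give 6 π electrons. 6 = 4(1)+2, so it is aromatic (benzene ring).
The 5-membered ring has three sp³ carbons, so it is not fully conjugated — not aromatic (cyclopentane ring).
The 6-membered ring with two nitrogens (1,2) has a continuous p-orbital overlap around the ring; 3 ring double bonds give 6 π electrons. 6 = 4(1)+2, so it is aromatic (pyridazine).
The fused 6/5-membered bicyclic (with one oxygen) is a single π system with 9 sp² atoms and 10 π electrons from ring double bonds plus a heteroatom lone pair. 10 = 4(2)+2, so the system is aromatic and both rings count as aromatic (benzofuran).
The 7-membered ring has only sp² ring atoms; a planar conformation would have a fully conjugated π system of 8 electrons. But 8 = 4(2), which is 4n not 4n+2, so it is not aromatic (cycloheptatrienyl anion).
5 of the 8 rings are aromatic. Total: 5.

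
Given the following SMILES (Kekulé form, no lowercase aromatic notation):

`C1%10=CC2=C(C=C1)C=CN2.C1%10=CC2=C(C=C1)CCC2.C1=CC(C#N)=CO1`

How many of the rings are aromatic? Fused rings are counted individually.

The SMILES encodes a six-membered carbon ring with three alternating C=C double bonds, fused to a five-membered ring containing one N–H nitrogen and two C=C double bonds; a six-membered carbon ring with three alternating C=C double bonds, fused to a saturated five-membered carbon ring; a five-membered ring of four carbons and one oxygen, with two C=C double bonds.
The fused 6/5-membered bicyclic (with one N–H) is a single π system with 9 sp² atoms and 10 π electrons from ring double bonds plus a heteroatom lone pair. 10 = 4(2)+2, so the system is aromatic and both rings count as aromatic (indole).
The 6-membered ring is fully conjugated (every ring atom contributes a p orbital); 3 ring double bonds give 6 π electrons. Since 6 = 4n+2 (n=1), it is aromatic (benzene ring).
The 5-membered ring has three sp³ carbons, so it is not fully conjugated — not aromatic (cyclopentane ring).
The 5-membered ring with one oxygen is planar and fully conjugated; 2 ring double bonds (4 π electrons) plus a heteroatom lone pair (2) give 6 π electrons. 6 = 4(1)+2, so it is aromatic (furan).
4 of the 5 rings are aromatic. Total: 4.

4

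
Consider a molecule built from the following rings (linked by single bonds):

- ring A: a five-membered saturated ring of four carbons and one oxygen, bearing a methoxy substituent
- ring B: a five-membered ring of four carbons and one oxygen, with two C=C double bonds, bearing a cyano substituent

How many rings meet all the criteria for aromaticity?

1

Ring A has only sp³ atoms, so it is not fully conjugated — not aromatic (tetrahydrofuran).
Ring B has a continuous p-orbital overlap around the ring; 2 ring double bonds (4 π electrons) plus a heteroatom lone pair (2) give 6 π electrons. 6 = 4(1)+2, so ring B is aromatic (furan).
Aromatic: B. Total: 1.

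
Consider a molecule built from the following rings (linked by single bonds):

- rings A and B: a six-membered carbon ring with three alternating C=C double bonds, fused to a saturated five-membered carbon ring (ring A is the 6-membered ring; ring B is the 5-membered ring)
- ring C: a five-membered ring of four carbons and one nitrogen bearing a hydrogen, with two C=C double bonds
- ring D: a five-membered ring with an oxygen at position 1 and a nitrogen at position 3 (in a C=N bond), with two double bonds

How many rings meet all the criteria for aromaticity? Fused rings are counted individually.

Ring A is fully conjugated (every ring atom contributes a p orbital); 3 ring double bonds give 6 π electrons. 6 = 4(1)+2, so ring A is aromatic (benzene ring).
Ring B has three sp³ carbons, so it is not fully conjugated — not aromatic (cyclopentane ring).
Ring C has a continuous p-orbital overlap around the ring; 2 ring double bonds (4 π electrons) plus a heteroatom lone pair (2) give 6 π electrons. 6 = 4(1)+2, so ring C is aromatic (pyrrole).
Ring D is fully conjugated (every ring atom contributes a p orbital); 2 ring double bonds (4 π electrons) plus a heteroatom lone pair (2) give 6 π electrons. 6 = 4(1)+2, so ring D is aromatic (oxazole).
Aromatic: A, C, D. Total: 3.

3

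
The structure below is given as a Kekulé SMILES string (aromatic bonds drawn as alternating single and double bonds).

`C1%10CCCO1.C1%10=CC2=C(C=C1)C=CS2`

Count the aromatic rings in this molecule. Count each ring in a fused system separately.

The SMILES encodes a five-membered saturated ring of four carbons and one oxygen; a six-membered carbon ring with three alternating C=C double bonds, fused to a five-membered ring containing one sulfur and two C=C double bonds.
The 5-membered ring with one oxygen has only sp³ atoms, so it is not fully conjugated — not aromatic (tetrahydrofuran).
The fused 6/5-membered bicyclic (with one sulfur) is a single π system with 9 sp² atoms and 10 π electrons from ring double bonds plus a heteroatom lone pair. 10 = 4(2)+2, so the system is aromatic and both rings count as aromatic (benzothiophene).
2 of the 3 rings are aromatic. Total: 2.

2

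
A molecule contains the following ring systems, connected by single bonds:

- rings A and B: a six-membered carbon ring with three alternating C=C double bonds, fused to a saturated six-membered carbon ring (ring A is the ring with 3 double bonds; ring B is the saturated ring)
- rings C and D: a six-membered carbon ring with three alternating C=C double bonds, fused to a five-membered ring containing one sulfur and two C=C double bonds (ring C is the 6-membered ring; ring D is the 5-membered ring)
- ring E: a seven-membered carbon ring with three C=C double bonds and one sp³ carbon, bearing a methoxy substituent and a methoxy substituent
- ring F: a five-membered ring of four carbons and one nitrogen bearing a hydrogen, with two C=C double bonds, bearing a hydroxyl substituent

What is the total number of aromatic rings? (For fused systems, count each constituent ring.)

4

Ring A is fully conjugated (every ring atom contributes a p orbital); 3 ring double bonds give 6 π electrons. 6 = 4(1)+2, so ring A is aromatic (benzene ring).
Ring B has four sp³ carbons, so it is not fully conjugated — not aromatic (cyclohexane ring).
Rings C and D form a fused bicyclic system (with one sulfur) with 9 sp² atoms and 10 π electrons from ring double bonds plus a heteroatom lone pair. 10 = 4(2)+2, so the system is aromatic and both rings count as aromatic (benzothiophene).
Ring E has one sp³ carbon, so it is not fully conjugated — not aromatic (cycloheptatriene).
Ring F is fully conjugated (every ring atom contributes a p orbital); 2 ring double bonds (4 π electrons) plus a heteroatom lone pair (2) give 6 π electrons. Since 6 = 4n+2 (n=1), ring F is aromatic (pyrrole).
Aromatic: A, C, D, F. Total: 4.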